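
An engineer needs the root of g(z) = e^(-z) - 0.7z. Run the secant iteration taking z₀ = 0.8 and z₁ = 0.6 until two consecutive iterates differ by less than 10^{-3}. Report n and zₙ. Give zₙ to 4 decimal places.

g(0.8) = -0.110671, g(0.6) = 0.128812
z₂ = 0.600000 − 0.128812·(-0.200000)/(0.239483) = 0.707575;  |Δ| = 0.107575
g(0.707575) = -0.002465
z₃ = 0.707575 − (-0.002465)·(0.107575)/(-0.131276) = 0.705555;  |Δ| = 0.002020
g(0.705555) = -0.000055
z₄ = 0.705555 − (-0.000055)·(-0.002020)/(0.002410) = 0.705510;  |Δ| = 0.000046
|z₄ − z₃| = 0.000046 < 10^{-3}

n = 4, zₙ = 0.7055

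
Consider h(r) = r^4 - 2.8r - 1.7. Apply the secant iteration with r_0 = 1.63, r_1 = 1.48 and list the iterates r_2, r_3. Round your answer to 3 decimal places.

h(1.63) = 0.79512, h(1.48) = -1.04615
r_2 = 1.48000 − (-1.04615)·(1.48000 − 1.63000) / (-1.04615 − 0.79512) = 1.48000 − (0.15692)/(-1.84127) = 1.56523
h(1.56523) = -0.08047
r_3 = 1.56523 − (-0.08047)·(1.56523 − 1.48000) / (-0.08047 − (-1.04615)) = 1.56523 − (-0.00686)/(0.96567) = 1.57233

1.565, 1.572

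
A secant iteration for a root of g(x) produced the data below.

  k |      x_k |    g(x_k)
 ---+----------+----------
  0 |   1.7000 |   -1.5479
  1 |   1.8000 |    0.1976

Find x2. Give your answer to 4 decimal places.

x2 = 1.8000 − 0.1976·(1.8000 − 1.7000) / (0.1976 − (-1.5479))
   = 1.8000 − (0.019760)/(1.745500) = 1.788679

1.7887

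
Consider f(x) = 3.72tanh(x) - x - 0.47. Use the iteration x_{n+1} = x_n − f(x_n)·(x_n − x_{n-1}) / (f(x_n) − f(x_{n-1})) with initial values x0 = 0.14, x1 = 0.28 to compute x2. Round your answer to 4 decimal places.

f(0.14) = -0.092576, f(0.28) = 0.265207
x2 = 0.280000 − 0.265207·(0.280000 − 0.140000) / (0.265207 − (-0.092576)) = 0.280000 − (0.037129)/(0.357783) = 0.176225

0.1762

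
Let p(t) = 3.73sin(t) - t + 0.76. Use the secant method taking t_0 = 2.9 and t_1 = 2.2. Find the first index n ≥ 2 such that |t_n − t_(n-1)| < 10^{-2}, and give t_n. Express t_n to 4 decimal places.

p(2.9) = -1.247600, p(2.2) = 1.575692
t_2 = 2.200000 − 1.575692·(-0.700000)/(2.823292) = 2.590673;  |Δ| = 0.390673
p(2.590673) = 0.121873
t_3 = 2.590673 − 0.121873·(0.390673)/(-1.453818) = 2.623423;  |Δ| = 0.032750
p(2.623423) = -0.015989
t_4 = 2.623423 − (-0.015989)·(0.032750)/(-0.137862) = 2.619625;  |Δ| = 0.003798
|t_4 − t_3| = 0.003798 < 10^{-2}

n = 4, t_n = 2.6196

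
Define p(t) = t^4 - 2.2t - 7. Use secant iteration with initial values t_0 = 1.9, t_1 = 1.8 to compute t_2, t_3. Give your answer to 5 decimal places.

1.81998, 1.82149

p(1.9) = 1.8521000, p(1.8) = -0.4624000
t_2 = 1.8000000 − (-0.4624000)·(1.8000000 − 1.9000000) / (-0.4624000 − 1.8521000) = 1.8000000 − (0.0462400)/(-2.3145000) = 1.8199784
p(1.8199784) = -0.0324796
t_3 = 1.8199784 − (-0.0324796)·(1.8199784 − 1.8000000) / (-0.0324796 − (-0.4624000)) = 1.8199784 − (-0.0006489)/(0.4299204) = 1.8214877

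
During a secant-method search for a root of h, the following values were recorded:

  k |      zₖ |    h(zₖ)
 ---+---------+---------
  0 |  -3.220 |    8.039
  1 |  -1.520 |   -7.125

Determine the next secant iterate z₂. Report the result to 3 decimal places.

-2.319

z₂ = -1.520 − (-7.125)·(-1.520 − (-3.220)) / (-7.125 − 8.039)
   = -1.520 − (-12.11250)/(-15.16400) = -2.31877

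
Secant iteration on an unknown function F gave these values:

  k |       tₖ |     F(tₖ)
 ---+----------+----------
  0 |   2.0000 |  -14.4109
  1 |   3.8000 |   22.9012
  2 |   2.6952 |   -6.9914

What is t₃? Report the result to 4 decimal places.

2.9536

t₃ = 2.6952 − (-6.9914)·(2.6952 − 3.8000) / (-6.9914 − 22.9012)
   = 2.6952 − (7.724099)/(-29.892600) = 2.953595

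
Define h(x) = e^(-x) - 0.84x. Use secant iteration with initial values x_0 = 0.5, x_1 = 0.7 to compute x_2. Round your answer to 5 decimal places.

0.63422

h(0.5) = 0.1865307, h(0.7) = -0.0914147
x_2 = 0.7000000 − (-0.0914147)·(0.7000000 − 0.5000000) / (-0.0914147 − 0.1865307) = 0.7000000 − (-0.0182829)/(-0.2779454) = 0.6342211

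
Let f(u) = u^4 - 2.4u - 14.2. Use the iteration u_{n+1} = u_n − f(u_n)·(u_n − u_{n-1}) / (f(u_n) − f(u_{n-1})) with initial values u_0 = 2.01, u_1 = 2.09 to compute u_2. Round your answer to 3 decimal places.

f(2.01) = -2.70159, f(2.09) = -0.13570
u_2 = 2.09000 − (-0.13570)·(2.09000 − 2.01000) / (-0.13570 − (-2.70159)) = 2.09000 − (-0.01086)/(2.56589) = 2.09423

2.094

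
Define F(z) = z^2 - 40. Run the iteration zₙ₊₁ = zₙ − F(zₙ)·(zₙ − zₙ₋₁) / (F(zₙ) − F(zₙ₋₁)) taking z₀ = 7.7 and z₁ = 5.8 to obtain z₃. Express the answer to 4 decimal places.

F(7.7) = 19.290000, F(5.8) = -6.360000
z₂ = 5.800000 − (-6.360000)·(5.800000 − 7.700000) / (-6.360000 − 19.290000) = 5.800000 − (12.084000)/(-25.650000) = 6.271111
F(6.271111) = -0.673165
z₃ = 6.271111 − (-0.673165)·(6.271111 − 5.800000) / (-0.673165 − (-6.360000)) = 6.271111 − (-0.317136)/(5.686835) = 6.326878

6.3269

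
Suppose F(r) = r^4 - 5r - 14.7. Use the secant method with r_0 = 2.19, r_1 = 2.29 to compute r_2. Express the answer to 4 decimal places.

F(2.19) = -2.647425, F(2.29) = 1.350585
r_2 = 2.290000 − 1.350585·(2.290000 − 2.190000) / (1.350585 − (-2.647425)) = 2.290000 − (0.135058)/(3.998010) = 2.256219

2.2562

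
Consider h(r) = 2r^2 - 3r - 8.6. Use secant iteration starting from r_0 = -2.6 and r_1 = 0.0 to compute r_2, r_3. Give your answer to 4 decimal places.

h(-2.6) = 12.720000, h(0.0) = -8.600000
r_2 = 0.000000 − (-8.600000)·(0.000000 − (-2.600000)) / (-8.600000 − 12.720000) = 0.000000 − (-22.360000)/(-21.320000) = -1.048780
h(-1.048780) = -3.253778
r_3 = -1.048780 − (-3.253778)·(-1.048780 − 0.000000) / (-3.253778 − (-8.600000)) = -1.048780 − (3.412498)/(5.346222) = -1.687081

-1.0488, -1.6871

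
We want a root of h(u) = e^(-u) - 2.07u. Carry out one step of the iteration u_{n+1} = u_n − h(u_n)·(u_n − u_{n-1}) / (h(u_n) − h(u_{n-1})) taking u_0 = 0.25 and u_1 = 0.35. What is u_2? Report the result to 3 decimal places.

0.343

h(0.25) = 0.26130, h(0.35) = -0.01981
u_2 = 0.35000 − (-0.01981)·(0.35000 − 0.25000) / (-0.01981 − 0.26130) = 0.35000 − (-0.00198)/(-0.28111) = 0.34295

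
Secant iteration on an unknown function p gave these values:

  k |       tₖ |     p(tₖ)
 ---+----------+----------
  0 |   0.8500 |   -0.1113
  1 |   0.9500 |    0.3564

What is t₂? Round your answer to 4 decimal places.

t₂ = 0.9500 − 0.3564·(0.9500 − 0.8500) / (0.3564 − (-0.1113))
   = 0.9500 − (0.035640)/(0.467700) = 0.873797

0.8738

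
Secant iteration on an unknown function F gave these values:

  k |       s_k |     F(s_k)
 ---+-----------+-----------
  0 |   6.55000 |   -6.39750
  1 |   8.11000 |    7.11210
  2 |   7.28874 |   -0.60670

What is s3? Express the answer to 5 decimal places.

7.35329

s3 = 7.28874 − (-0.60670)·(7.28874 − 8.11000) / (-0.60670 − 7.11210)
   = 7.28874 − (0.4982584)/(-7.7188000) = 7.3532913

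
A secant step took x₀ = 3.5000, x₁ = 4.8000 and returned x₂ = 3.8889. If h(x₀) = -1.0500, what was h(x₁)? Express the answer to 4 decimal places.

The secant line through (3.5000, -1.0500) and (4.8000, h(x₁)) crosses zero at x₂ = 3.8889.
So (3.5000, -1.0500), (4.8000, h(x₁)), (3.8889, 0) are collinear:
h(x₁) = -1.0500 · (4.8000 − 3.8889) / (3.5000 − 3.8889) = -1.0500 · (0.911100)/(-0.388900) = 2.459900

2.4599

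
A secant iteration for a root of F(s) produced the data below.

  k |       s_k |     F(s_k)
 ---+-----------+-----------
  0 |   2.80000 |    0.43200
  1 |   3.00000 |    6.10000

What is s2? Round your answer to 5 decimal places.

s2 = 3.00000 − 6.10000·(3.00000 − 2.80000) / (6.10000 − 0.43200)
   = 3.00000 − (1.2200000)/(5.6680000) = 2.7847565

2.78476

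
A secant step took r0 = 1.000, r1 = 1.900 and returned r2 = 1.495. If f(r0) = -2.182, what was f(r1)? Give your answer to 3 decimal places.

The secant line through (1.000, -2.182) and (1.900, f(r1)) crosses zero at r2 = 1.495.
So (1.000, -2.182), (1.900, f(r1)), (1.495, 0) are collinear:
f(r1) = -2.182 · (1.900 − 1.495) / (1.000 − 1.495) = -2.182 · (0.40500)/(-0.49500) = 1.78527

1.785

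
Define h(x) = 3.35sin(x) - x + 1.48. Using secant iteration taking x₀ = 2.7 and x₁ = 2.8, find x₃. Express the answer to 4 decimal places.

2.7521

h(2.7) = 0.211723, h(2.8) = -0.197790
x₂ = 2.800000 − (-0.197790)·(2.800000 − 2.700000) / (-0.197790 − 0.211723) = 2.800000 − (-0.019779)/(-0.409512) = 2.751701
h(2.751701) = 0.001594
x₃ = 2.751701 − 0.001594·(2.751701 − 2.800000) / (0.001594 − (-0.197790)) = 2.751701 − (-0.000077)/(0.199384) = 2.752087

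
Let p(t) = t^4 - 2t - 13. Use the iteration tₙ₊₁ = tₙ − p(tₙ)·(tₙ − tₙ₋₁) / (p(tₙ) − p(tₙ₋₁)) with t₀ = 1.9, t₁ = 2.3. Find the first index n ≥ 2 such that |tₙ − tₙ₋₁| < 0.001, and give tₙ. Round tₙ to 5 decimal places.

n = 5, tₙ = 2.03248

p(1.9) = -3.7679000, p(2.3) = 10.3841000
t₂ = 2.3000000 − 10.3841000·(0.4000000)/(14.1520000) = 2.0064980;  |Δ| = 0.2935020
p(2.0064980) = -0.8040438
t₃ = 2.0064980 − (-0.8040438)·(-0.2935020)/(-11.1881438) = 2.0275907;  |Δ| = 0.0210927
p(2.0275907) = -0.1538390
t₄ = 2.0275907 − (-0.1538390)·(0.0210927)/(0.6502048) = 2.0325813;  |Δ| = 0.0049906
p(2.0325813) = 0.0031939
t₅ = 2.0325813 − 0.0031939·(0.0049906)/(0.1570329) = 2.0324798;  |Δ| = 0.0001015
|t₅ − t₄| = 0.0001015 < 0.001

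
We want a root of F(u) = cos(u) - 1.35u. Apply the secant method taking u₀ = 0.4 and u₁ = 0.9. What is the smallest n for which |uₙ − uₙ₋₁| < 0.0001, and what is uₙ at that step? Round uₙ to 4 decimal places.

n = 5, uₙ = 0.6080

F(0.4) = 0.381061, F(0.9) = -0.593390
u₂ = 0.900000 − (-0.593390)·(0.500000)/(-0.974451) = 0.595526;  |Δ| = 0.304474
F(0.595526) = 0.023893
u₃ = 0.595526 − 0.023893·(-0.304474)/(0.617284) = 0.607311;  |Δ| = 0.011785
F(0.607311) = 0.001315
u₄ = 0.607311 − 0.001315·(0.011785)/(-0.022579) = 0.607998;  |Δ| = 0.000686
F(0.607998) = -0.000004
u₅ = 0.607998 − (-0.000004)·(0.000686)/(-0.001318) = 0.607996;  |Δ| = 0.000002
|u₅ − u₄| = 0.000002 < 0.0001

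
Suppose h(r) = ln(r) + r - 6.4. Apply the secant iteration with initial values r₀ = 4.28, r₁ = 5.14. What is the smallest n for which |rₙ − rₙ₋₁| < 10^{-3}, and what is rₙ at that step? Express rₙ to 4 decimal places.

h(4.28) = -0.666047, h(5.14) = 0.377053
r₂ = 5.140000 − 0.377053·(0.860000)/(1.043100) = 4.829133;  |Δ| = 0.310867
h(4.829133) = 0.003800
r₃ = 4.829133 − 0.003800·(-0.310867)/(-0.373253) = 4.825968;  |Δ| = 0.003165
h(4.825968) = -0.000020
r₄ = 4.825968 − (-0.000020)·(-0.003165)/(-0.003820) = 4.825985;  |Δ| = 0.000017
|r₄ − r₃| = 0.000017 < 10^{-3}

n = 4, rₙ = 4.8260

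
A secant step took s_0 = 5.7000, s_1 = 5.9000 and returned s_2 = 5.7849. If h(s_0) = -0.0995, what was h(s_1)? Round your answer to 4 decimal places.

0.1349

The secant line through (5.7000, -0.0995) and (5.9000, h(s_1)) crosses zero at s_2 = 5.7849.
So (5.7000, -0.0995), (5.9000, h(s_1)), (5.7849, 0) are collinear:
h(s_1) = -0.0995 · (5.9000 − 5.7849) / (5.7000 − 5.7849) = -0.0995 · (0.115100)/(-0.084900) = 0.134893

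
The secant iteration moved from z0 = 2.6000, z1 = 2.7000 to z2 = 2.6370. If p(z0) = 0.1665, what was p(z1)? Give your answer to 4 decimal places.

The secant line through (2.6000, 0.1665) and (2.7000, p(z1)) crosses zero at z2 = 2.6370.
So (2.6000, 0.1665), (2.7000, p(z1)), (2.6370, 0) are collinear:
p(z1) = 0.1665 · (2.7000 − 2.6370) / (2.6000 − 2.6370) = 0.1665 · (0.063000)/(-0.037000) = -0.283500

-0.2835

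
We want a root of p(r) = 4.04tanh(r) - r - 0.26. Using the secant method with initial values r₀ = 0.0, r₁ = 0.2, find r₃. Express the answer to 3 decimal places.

p(0.0) = -0.26000, p(0.2) = 0.33740
r₂ = 0.20000 − 0.33740·(0.20000 − 0.00000) / (0.33740 − (-0.26000)) = 0.20000 − (0.06748)/(0.59740) = 0.08704
p(0.08704) = 0.00373
r₃ = 0.08704 − 0.00373·(0.08704 − 0.20000) / (0.00373 − 0.33740) = 0.08704 − (-0.00042)/(-0.33367) = 0.08578

0.086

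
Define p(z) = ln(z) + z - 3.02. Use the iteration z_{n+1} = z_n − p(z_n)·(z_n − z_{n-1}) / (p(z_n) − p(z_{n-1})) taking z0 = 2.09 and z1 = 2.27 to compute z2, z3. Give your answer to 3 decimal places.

p(2.09) = -0.19284, p(2.27) = 0.06978
z2 = 2.27000 − 0.06978·(2.27000 − 2.09000) / (0.06978 − (-0.19284)) = 2.27000 − (0.01256)/(0.26262) = 2.22217
p(2.22217) = 0.00066
z3 = 2.22217 − 0.00066·(2.22217 − 2.27000) / (0.00066 − 0.06978) = 2.22217 − (-0.00003)/(-0.06912) = 2.22172

2.222, 2.222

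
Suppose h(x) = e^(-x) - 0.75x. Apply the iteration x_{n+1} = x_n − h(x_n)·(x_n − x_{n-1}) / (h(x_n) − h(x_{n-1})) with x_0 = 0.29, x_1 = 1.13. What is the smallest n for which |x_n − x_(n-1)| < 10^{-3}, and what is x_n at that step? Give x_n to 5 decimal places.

h(0.29) = 0.5307636, h(1.13) = -0.5244667
x_2 = 1.1300000 − (-0.5244667)·(0.8400000)/(-1.0552303) = 0.7125062;  |Δ| = 0.4174938
h(0.7125062) = -0.0439661
x_3 = 0.7125062 − (-0.0439661)·(-0.4174938)/(0.4805006) = 0.6743053;  |Δ| = 0.0382010
h(0.6743053) = 0.0037813
x_4 = 0.6743053 − 0.0037813·(-0.0382010)/(0.0477474) = 0.6773306;  |Δ| = 0.0030253
h(0.6773306) = -0.0000267
x_5 = 0.6773306 − (-0.0000267)·(0.0030253)/(-0.0038080) = 0.6773093;  |Δ| = 0.0000212
|x_5 − x_4| = 0.0000212 < 10^{-3}

n = 5, x_n = 0.67731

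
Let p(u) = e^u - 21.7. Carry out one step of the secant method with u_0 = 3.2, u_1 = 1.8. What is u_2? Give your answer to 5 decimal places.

p(3.2) = 2.8325302, p(1.8) = -15.6503525
u_2 = 1.8000000 − (-15.6503525)·(1.8000000 − 3.2000000) / (-15.6503525 − 2.8325302) = 1.8000000 − (21.9104935)/(-18.4828827) = 2.9854478

2.98545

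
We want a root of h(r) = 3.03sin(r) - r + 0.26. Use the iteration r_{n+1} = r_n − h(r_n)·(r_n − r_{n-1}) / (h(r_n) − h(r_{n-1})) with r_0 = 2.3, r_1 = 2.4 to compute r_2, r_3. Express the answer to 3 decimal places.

2.370, 2.371

h(2.3) = 0.21949, h(2.4) = -0.09335
r_2 = 2.40000 − (-0.09335)·(2.40000 − 2.30000) / (-0.09335 − 0.21949) = 2.40000 − (-0.00933)/(-0.31283) = 2.37016
h(2.37016) = 0.00224
r_3 = 2.37016 − 0.00224·(2.37016 − 2.40000) / (0.00224 − (-0.09335)) = 2.37016 − (-0.00007)/(0.09559) = 2.37086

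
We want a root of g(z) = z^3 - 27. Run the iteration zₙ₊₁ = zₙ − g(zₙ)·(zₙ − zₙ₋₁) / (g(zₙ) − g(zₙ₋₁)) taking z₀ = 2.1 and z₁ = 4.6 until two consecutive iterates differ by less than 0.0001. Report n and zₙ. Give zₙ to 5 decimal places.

g(2.1) = -17.7390000, g(4.6) = 70.3360000
z₂ = 4.6000000 − 70.3360000·(2.5000000)/(88.0750000) = 2.6035197;  |Δ| = 1.9964803
g(2.6035197) = -9.3525233
z₃ = 2.6035197 − (-9.3525233)·(-1.9964803)/(-79.6885233) = 2.8378336;  |Δ| = 0.2343139
g(2.8378336) = -4.1460755
z₄ = 2.8378336 − (-4.1460755)·(0.2343139)/(5.2064478) = 3.0244259;  |Δ| = 0.1865923
g(3.0244259) = 0.6648842
z₅ = 3.0244259 − 0.6648842·(0.1865923)/(4.8109596) = 2.9986385;  |Δ| = 0.0257874
g(2.9986385) = -0.0367439
z₆ = 2.9986385 − (-0.0367439)·(-0.0257874)/(-0.7016280) = 2.9999890;  |Δ| = 0.0013505
g(2.9999890) = -0.0002978
z₇ = 2.9999890 − (-0.0002978)·(0.0013505)/(0.0364461) = 3.0000000;  |Δ| = 0.0000110
|z₇ − z₆| = 0.0000110 < 0.0001

n = 7, zₙ = 3.00000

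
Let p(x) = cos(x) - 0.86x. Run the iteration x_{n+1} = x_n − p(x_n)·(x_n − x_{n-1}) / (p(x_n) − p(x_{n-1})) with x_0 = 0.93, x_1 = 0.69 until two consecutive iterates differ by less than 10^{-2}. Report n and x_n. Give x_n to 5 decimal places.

p(0.93) = -0.2019660, p(0.69) = 0.1778460
x_2 = 0.6900000 − 0.1778460·(-0.2400000)/(0.3798120) = 0.8023794;  |Δ| = 0.1123794
p(0.8023794) = 0.0049516
x_3 = 0.8023794 − 0.0049516·(0.1123794)/(-0.1728944) = 0.8055979;  |Δ| = 0.0032185
|x_3 − x_2| = 0.0032185 < 10^{-2}

n = 3, x_n = 0.80560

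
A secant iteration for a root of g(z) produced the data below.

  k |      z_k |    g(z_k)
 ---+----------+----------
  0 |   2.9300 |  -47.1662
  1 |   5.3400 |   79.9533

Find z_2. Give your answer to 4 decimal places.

3.8242

z_2 = 5.3400 − 79.9533·(5.3400 − 2.9300) / (79.9533 − (-47.1662))
   = 5.3400 − (192.687453)/(127.119500) = 3.824202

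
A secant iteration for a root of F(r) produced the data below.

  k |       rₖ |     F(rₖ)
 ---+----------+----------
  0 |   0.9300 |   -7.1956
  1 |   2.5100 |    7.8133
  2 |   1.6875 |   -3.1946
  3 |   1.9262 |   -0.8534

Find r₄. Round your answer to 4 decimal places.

r₄ = 1.9262 − (-0.8534)·(1.9262 − 1.6875) / (-0.8534 − (-3.1946))
   = 1.9262 − (-0.203707)/(2.341200) = 2.013209

2.0132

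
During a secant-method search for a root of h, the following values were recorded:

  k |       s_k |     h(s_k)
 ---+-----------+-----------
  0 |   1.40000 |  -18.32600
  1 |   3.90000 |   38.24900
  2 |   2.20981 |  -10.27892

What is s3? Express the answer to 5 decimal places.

2.56782

s3 = 2.20981 − (-10.27892)·(2.20981 − 3.90000) / (-10.27892 − 38.24900)
   = 2.20981 − (17.3733278)/(-48.5279200) = 2.5678169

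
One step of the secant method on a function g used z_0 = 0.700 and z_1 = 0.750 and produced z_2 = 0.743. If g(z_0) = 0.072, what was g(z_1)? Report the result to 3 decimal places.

-0.012

The secant line through (0.700, 0.072) and (0.750, g(z_1)) crosses zero at z_2 = 0.743.
So (0.700, 0.072), (0.750, g(z_1)), (0.743, 0) are collinear:
g(z_1) = 0.072 · (0.750 − 0.743) / (0.700 − 0.743) = 0.072 · (0.00700)/(-0.04300) = -0.01172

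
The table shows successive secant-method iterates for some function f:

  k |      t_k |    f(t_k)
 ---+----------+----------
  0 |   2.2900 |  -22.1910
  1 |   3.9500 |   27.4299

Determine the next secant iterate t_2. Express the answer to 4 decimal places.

t_2 = 3.9500 − 27.4299·(3.9500 − 2.2900) / (27.4299 − (-22.1910))
   = 3.9500 − (45.533634)/(49.620900) = 3.032370

3.0324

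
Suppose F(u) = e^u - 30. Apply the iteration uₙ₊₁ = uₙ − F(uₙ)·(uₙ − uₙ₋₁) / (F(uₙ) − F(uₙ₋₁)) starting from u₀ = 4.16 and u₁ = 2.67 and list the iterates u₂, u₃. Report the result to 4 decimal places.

F(4.16) = 34.071523, F(2.67) = -15.560031
u₂ = 2.670000 − (-15.560031)·(2.670000 − 4.160000) / (-15.560031 − 34.071523) = 2.670000 − (23.184446)/(-49.631553) = 3.137131
F(3.137131) = -6.962319
u₃ = 3.137131 − (-6.962319)·(3.137131 − 2.670000) / (-6.962319 − (-15.560031)) = 3.137131 − (-3.252316)/(8.597712) = 3.515408

3.1371, 3.5154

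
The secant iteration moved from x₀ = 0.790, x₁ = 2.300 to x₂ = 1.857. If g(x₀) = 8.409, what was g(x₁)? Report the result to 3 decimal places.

-3.491

The secant line through (0.790, 8.409) and (2.300, g(x₁)) crosses zero at x₂ = 1.857.
So (0.790, 8.409), (2.300, g(x₁)), (1.857, 0) are collinear:
g(x₁) = 8.409 · (2.300 − 1.857) / (0.790 − 1.857) = 8.409 · (0.44300)/(-1.06700) = -3.49127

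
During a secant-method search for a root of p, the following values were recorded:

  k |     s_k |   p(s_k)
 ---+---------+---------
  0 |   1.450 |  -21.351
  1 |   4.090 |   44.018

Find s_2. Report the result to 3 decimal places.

s_2 = 4.090 − 44.018·(4.090 − 1.450) / (44.018 − (-21.351))
   = 4.090 − (116.20752)/(65.36900) = 2.31228

2.312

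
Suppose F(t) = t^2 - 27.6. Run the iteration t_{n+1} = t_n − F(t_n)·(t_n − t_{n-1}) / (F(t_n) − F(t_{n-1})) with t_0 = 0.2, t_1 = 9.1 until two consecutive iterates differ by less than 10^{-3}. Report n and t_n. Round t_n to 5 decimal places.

F(0.2) = -27.5600000, F(9.1) = 55.2100000
t_2 = 9.1000000 − 55.2100000·(8.9000000)/(82.7700000) = 3.1634409;  |Δ| = 5.9365591
F(3.1634409) = -17.5926419
t_3 = 3.1634409 − (-17.5926419)·(-5.9365591)/(-72.8026419) = 4.5980009;  |Δ| = 1.4345600
F(4.5980009) = -6.4583879
t_4 = 4.5980009 − (-6.4583879)·(1.4345600)/(11.1342540) = 5.4301128;  |Δ| = 0.8321119
F(5.4301128) = 1.8861246
t_5 = 5.4301128 − 1.8861246·(0.8321119)/(8.3445126) = 5.2420291;  |Δ| = 0.1880837
F(5.2420291) = -0.1211312
t_6 = 5.2420291 − (-0.1211312)·(-0.1880837)/(-2.0072558) = 5.2533793;  |Δ| = 0.0113502
F(5.2533793) = -0.0020060
t_7 = 5.2533793 − (-0.0020060)·(0.0113502)/(0.1191252) = 5.2535704;  |Δ| = 0.0001911
|t_7 − t_6| = 0.0001911 < 10^{-3}

n = 7, t_n = 5.25357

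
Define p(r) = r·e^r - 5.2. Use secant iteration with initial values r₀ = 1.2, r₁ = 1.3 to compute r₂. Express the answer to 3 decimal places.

1.355

p(1.2) = -1.21586, p(1.3) = -0.42991
r₂ = 1.30000 − (-0.42991)·(1.30000 − 1.20000) / (-0.42991 − (-1.21586)) = 1.30000 − (-0.04299)/(0.78595) = 1.35470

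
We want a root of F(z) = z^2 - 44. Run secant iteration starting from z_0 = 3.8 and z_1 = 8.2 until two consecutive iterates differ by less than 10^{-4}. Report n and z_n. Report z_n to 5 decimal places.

F(3.8) = -29.5600000, F(8.2) = 23.2400000
z_2 = 8.2000000 − 23.2400000·(4.4000000)/(52.8000000) = 6.2633333;  |Δ| = 1.9366667
F(6.2633333) = -4.7706556
z_3 = 6.2633333 − (-4.7706556)·(-1.9366667)/(-28.0106556) = 6.5931782;  |Δ| = 0.3298448
F(6.5931782) = -0.5300019
z_4 = 6.5931782 − (-0.5300019)·(0.3298448)/(4.2406537) = 6.6344025;  |Δ| = 0.0412244
F(6.6344025) = 0.0152971
z_5 = 6.6344025 − 0.0152971·(0.0412244)/(0.5452990) = 6.6332461;  |Δ| = 0.0011565
F(6.6332461) = -0.0000463
z_6 = 6.6332461 − (-0.0000463)·(-0.0011565)/(-0.0153434) = 6.6332496;  |Δ| = 0.0000035
|z_6 − z_5| = 0.0000035 < 10^{-4}

n = 6, z_n = 6.63325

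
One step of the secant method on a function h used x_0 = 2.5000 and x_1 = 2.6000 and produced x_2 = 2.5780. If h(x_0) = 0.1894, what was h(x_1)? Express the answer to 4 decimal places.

-0.0534

The secant line through (2.5000, 0.1894) and (2.6000, h(x_1)) crosses zero at x_2 = 2.5780.
So (2.5000, 0.1894), (2.6000, h(x_1)), (2.5780, 0) are collinear:
h(x_1) = 0.1894 · (2.6000 − 2.5780) / (2.5000 − 2.5780) = 0.1894 · (0.022000)/(-0.078000) = -0.053421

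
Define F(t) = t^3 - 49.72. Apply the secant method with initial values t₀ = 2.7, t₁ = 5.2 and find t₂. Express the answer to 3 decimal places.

F(2.7) = -30.03700, F(5.2) = 90.88800
t₂ = 5.20000 − 90.88800·(5.20000 − 2.70000) / (90.88800 − (-30.03700)) = 5.20000 − (227.22000)/(120.92500) = 3.32098

3.321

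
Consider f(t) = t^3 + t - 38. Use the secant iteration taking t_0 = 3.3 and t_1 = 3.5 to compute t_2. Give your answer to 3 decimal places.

f(3.3) = 1.23700, f(3.5) = 8.37500
t_2 = 3.50000 − 8.37500·(3.50000 − 3.30000) / (8.37500 − 1.23700) = 3.50000 − (1.67500)/(7.13800) = 3.26534

3.265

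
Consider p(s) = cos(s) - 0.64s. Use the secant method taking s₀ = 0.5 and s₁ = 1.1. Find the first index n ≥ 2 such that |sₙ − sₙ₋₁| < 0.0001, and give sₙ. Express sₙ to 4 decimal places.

p(0.5) = 0.557583, p(1.1) = -0.250404
s₂ = 1.100000 − (-0.250404)·(0.600000)/(-0.807986) = 0.914053;  |Δ| = 0.185947
p(0.914053) = 0.025546
s₃ = 0.914053 − 0.025546·(-0.185947)/(0.275950) = 0.931268;  |Δ| = 0.017214
p(0.931268) = 0.000806
s₄ = 0.931268 − 0.000806·(0.017214)/(-0.024740) = 0.931828;  |Δ| = 0.000561
p(0.931828) = -0.000003
s₅ = 0.931828 − (-0.000003)·(0.000561)/(-0.000809) = 0.931826;  |Δ| = 0.000002
|s₅ − s₄| = 0.000002 < 0.0001

n = 5, sₙ = 0.9318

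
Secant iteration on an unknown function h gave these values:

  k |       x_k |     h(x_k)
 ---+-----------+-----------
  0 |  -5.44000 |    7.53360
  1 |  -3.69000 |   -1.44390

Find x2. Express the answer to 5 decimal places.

x2 = -3.69000 − (-1.44390)·(-3.69000 − (-5.44000)) / (-1.44390 − 7.53360)
   = -3.69000 − (-2.5268250)/(-8.9775000) = -3.9714620

-3.97146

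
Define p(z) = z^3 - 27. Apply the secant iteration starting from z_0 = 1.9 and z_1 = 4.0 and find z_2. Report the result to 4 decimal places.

p(1.9) = -20.141000, p(4.0) = 37.000000
z_2 = 4.000000 − 37.000000·(4.000000 − 1.900000) / (37.000000 − (-20.141000)) = 4.000000 − (77.700000)/(57.141000) = 2.640206

2.6402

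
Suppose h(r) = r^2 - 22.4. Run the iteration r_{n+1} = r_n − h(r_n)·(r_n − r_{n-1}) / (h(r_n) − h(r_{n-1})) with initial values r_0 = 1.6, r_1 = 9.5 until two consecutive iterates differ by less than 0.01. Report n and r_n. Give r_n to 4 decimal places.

n = 6, r_n = 4.7328

h(1.6) = -19.840000, h(9.5) = 67.850000
r_2 = 9.500000 − 67.850000·(7.900000)/(87.690000) = 3.387387;  |Δ| = 6.112613
h(3.387387) = -10.925607
r_3 = 3.387387 − (-10.925607)·(-6.112613)/(-78.775607) = 4.235163;  |Δ| = 0.847775
h(4.235163) = -4.463398
r_4 = 4.235163 − (-4.463398)·(0.847775)/(6.462208) = 4.820714;  |Δ| = 0.585552
h(4.820714) = 0.839287
r_5 = 4.820714 − 0.839287·(0.585552)/(5.302686) = 4.728036;  |Δ| = 0.092679
h(4.728036) = -0.045679
r_6 = 4.728036 − (-0.045679)·(-0.092679)/(-0.884966) = 4.732819;  |Δ| = 0.004784
|r_6 − r_5| = 0.004784 < 0.01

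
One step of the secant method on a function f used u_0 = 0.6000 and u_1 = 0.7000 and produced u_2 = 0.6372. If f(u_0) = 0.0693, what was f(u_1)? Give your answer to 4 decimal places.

-0.1170

The secant line through (0.6000, 0.0693) and (0.7000, f(u_1)) crosses zero at u_2 = 0.6372.
So (0.6000, 0.0693), (0.7000, f(u_1)), (0.6372, 0) are collinear:
f(u_1) = 0.0693 · (0.7000 − 0.6372) / (0.6000 − 0.6372) = 0.0693 · (0.062800)/(-0.037200) = -0.116990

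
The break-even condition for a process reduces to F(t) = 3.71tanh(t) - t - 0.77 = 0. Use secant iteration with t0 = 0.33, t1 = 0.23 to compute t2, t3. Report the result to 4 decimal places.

0.2964, 0.2955

F(0.33) = 0.081712, F(0.23) = -0.161435
t2 = 0.230000 − (-0.161435)·(0.230000 − 0.330000) / (-0.161435 − 0.081712) = 0.230000 − (0.016143)/(-0.243147) = 0.296394
F(0.296394) = 0.002120
t3 = 0.296394 − 0.002120·(0.296394 − 0.230000) / (0.002120 − (-0.161435)) = 0.296394 − (0.000141)/(0.163555) = 0.295533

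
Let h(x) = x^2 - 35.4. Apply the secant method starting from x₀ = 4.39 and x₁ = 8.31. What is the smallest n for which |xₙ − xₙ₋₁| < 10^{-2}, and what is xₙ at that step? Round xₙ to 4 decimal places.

n = 5, xₙ = 5.9498

h(4.39) = -16.127900, h(8.31) = 33.656100
x₂ = 8.310000 − 33.656100·(3.920000)/(49.784000) = 5.659913;  |Δ| = 2.650087
h(5.659913) = -3.365380
x₃ = 5.659913 − (-3.365380)·(-2.650087)/(-37.021480) = 5.900815;  |Δ| = 0.240902
h(5.900815) = -0.580377
x₄ = 5.900815 − (-0.580377)·(0.240902)/(2.785003) = 5.951018;  |Δ| = 0.050202
h(5.951018) = 0.014614
x₅ = 5.951018 − 0.014614·(0.050202)/(0.594992) = 5.949785;  |Δ| = 0.001233
|x₅ − x₄| = 0.001233 < 10^{-2}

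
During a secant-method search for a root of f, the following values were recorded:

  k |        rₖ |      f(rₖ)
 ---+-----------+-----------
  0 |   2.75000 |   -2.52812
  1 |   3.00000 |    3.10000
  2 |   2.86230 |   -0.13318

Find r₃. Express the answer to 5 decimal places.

2.86797

r₃ = 2.86230 − (-0.13318)·(2.86230 − 3.00000) / (-0.13318 − 3.10000)
   = 2.86230 − (0.0183389)/(-3.2331800) = 2.8679721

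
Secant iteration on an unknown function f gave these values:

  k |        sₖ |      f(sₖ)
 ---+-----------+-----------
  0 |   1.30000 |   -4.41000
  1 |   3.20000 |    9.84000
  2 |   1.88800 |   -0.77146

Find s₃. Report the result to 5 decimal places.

1.98338

s₃ = 1.88800 − (-0.77146)·(1.88800 − 3.20000) / (-0.77146 − 9.84000)
   = 1.88800 − (1.0121555)/(-10.6114600) = 1.9833832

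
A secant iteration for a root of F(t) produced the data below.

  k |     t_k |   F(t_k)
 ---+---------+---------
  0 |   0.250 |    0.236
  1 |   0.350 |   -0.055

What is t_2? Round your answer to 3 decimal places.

0.331

t_2 = 0.350 − (-0.055)·(0.350 − 0.250) / (-0.055 − 0.236)
   = 0.350 − (-0.00550)/(-0.29100) = 0.33110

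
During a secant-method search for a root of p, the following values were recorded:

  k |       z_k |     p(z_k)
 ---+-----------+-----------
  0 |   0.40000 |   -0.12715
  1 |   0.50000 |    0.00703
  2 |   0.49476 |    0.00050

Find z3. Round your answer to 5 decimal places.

0.49436

z3 = 0.49476 − 0.00050·(0.49476 − 0.50000) / (0.00050 − 0.00703)
   = 0.49476 − (-0.0000026)/(-0.0065300) = 0.4943588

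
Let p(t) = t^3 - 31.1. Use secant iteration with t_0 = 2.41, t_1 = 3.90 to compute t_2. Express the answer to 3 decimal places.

p(2.41) = -17.10248, p(3.90) = 28.21900
t_2 = 3.90000 − 28.21900·(3.90000 − 2.41000) / (28.21900 − (-17.10248)) = 3.90000 − (42.04631)/(45.32148) = 2.97227

2.972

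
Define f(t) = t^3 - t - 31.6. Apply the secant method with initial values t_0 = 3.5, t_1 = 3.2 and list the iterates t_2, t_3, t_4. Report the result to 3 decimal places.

f(3.5) = 7.77500, f(3.2) = -2.03200
t_2 = 3.20000 − (-2.03200)·(3.20000 − 3.50000) / (-2.03200 − 7.77500) = 3.20000 − (0.60960)/(-9.80700) = 3.26216
f(3.26216) = -0.14728
t_3 = 3.26216 − (-0.14728)·(3.26216 − 3.20000) / (-0.14728 − (-2.03200)) = 3.26216 − (-0.00915)/(1.88472) = 3.26702
f(3.26702) = 0.00317
t_4 = 3.26702 − 0.00317·(3.26702 − 3.26216) / (0.00317 − (-0.14728)) = 3.26702 − (0.00002)/(0.15045) = 3.26691

3.262, 3.267, 3.267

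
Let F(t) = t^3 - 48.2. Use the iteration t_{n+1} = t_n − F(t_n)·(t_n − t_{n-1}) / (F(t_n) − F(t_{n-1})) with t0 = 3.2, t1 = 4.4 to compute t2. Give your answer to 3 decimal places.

3.553

F(3.2) = -15.43200, F(4.4) = 36.98400
t2 = 4.40000 − 36.98400·(4.40000 − 3.20000) / (36.98400 − (-15.43200)) = 4.40000 − (44.38080)/(52.41600) = 3.55330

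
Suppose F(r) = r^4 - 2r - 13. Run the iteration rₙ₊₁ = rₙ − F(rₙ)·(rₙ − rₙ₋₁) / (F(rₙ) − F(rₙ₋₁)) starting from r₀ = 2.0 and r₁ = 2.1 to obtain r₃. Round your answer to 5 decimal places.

2.03239

F(2.0) = -1.0000000, F(2.1) = 2.2481000
r₂ = 2.1000000 − 2.2481000·(2.1000000 − 2.0000000) / (2.2481000 − (-1.0000000)) = 2.1000000 − (0.2248100)/(3.2481000) = 2.0307872
F(2.0307872) = -0.0534003
r₃ = 2.0307872 − (-0.0534003)·(2.0307872 − 2.1000000) / (-0.0534003 − 2.2481000) = 2.0307872 − (0.0036960)/(-2.3015003) = 2.0323931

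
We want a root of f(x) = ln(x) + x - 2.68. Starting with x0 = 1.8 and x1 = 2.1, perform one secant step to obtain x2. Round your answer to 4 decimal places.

1.9930

f(1.8) = -0.292213, f(2.1) = 0.161937
x2 = 2.100000 − 0.161937·(2.100000 − 1.800000) / (0.161937 − (-0.292213)) = 2.100000 − (0.048581)/(0.454151) = 1.993028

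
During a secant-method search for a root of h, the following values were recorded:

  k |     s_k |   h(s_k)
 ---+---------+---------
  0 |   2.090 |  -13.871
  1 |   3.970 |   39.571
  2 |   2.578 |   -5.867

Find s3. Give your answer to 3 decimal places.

s3 = 2.578 − (-5.867)·(2.578 − 3.970) / (-5.867 − 39.571)
   = 2.578 − (8.16686)/(-45.43800) = 2.75774

2.758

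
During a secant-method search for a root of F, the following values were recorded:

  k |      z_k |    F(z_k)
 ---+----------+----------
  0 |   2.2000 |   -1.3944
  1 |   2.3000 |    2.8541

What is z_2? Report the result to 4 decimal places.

2.2328

z_2 = 2.3000 − 2.8541·(2.3000 − 2.2000) / (2.8541 − (-1.3944))
   = 2.3000 − (0.285410)/(4.248500) = 2.232821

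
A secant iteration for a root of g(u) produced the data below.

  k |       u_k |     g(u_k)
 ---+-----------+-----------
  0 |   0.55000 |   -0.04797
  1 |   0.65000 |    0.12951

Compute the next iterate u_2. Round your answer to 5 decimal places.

0.57703

u_2 = 0.65000 − 0.12951·(0.65000 − 0.55000) / (0.12951 − (-0.04797))
   = 0.65000 − (0.0129510)/(0.1774800) = 0.5770284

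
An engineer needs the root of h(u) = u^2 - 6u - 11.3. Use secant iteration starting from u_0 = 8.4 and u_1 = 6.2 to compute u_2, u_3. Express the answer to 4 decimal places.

h(8.4) = 8.860000, h(6.2) = -10.060000
u_2 = 6.200000 − (-10.060000)·(6.200000 − 8.400000) / (-10.060000 − 8.860000) = 6.200000 − (22.132000)/(-18.920000) = 7.369767
h(7.369767) = -1.205133
u_3 = 7.369767 − (-1.205133)·(7.369767 − 6.200000) / (-1.205133 − (-10.060000)) = 7.369767 − (-1.409725)/(8.854867) = 7.528971

7.3698, 7.5290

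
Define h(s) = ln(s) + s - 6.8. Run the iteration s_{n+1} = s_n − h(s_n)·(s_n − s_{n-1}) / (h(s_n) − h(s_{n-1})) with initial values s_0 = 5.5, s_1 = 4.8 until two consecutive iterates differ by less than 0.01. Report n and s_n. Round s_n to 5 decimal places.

h(5.5) = 0.4047481, h(4.8) = -0.4313841
s_2 = 4.8000000 − (-0.4313841)·(-0.7000000)/(-0.8361322) = 5.1611497;  |Δ| = 0.3611497
h(5.1611497) = 0.0023090
s_3 = 5.1611497 − 0.0023090·(0.3611497)/(0.4336931) = 5.1592269;  |Δ| = 0.0019228
|s_3 − s_2| = 0.0019228 < 0.01

n = 3, s_n = 5.15923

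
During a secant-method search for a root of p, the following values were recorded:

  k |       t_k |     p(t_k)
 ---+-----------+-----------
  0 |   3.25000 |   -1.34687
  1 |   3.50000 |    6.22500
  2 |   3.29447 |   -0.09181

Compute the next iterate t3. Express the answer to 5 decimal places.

3.29746

t3 = 3.29447 − (-0.09181)·(3.29447 − 3.50000) / (-0.09181 − 6.22500)
   = 3.29447 − (0.0188697)/(-6.3168100) = 3.2974572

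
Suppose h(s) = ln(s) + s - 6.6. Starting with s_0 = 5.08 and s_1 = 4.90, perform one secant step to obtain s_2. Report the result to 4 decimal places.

4.9923

h(5.08) = 0.105311, h(4.90) = -0.110765
s_2 = 4.900000 − (-0.110765)·(4.900000 − 5.080000) / (-0.110765 − 0.105311) = 4.900000 − (0.019938)/(-0.216076) = 4.992272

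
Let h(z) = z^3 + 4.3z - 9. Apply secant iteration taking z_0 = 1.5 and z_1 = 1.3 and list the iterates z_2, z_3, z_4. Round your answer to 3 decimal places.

1.419, 1.423, 1.423

h(1.5) = 0.82500, h(1.3) = -1.21300
z_2 = 1.30000 − (-1.21300)·(1.30000 − 1.50000) / (-1.21300 − 0.82500) = 1.30000 − (0.24260)/(-2.03800) = 1.41904
h(1.41904) = -0.04066
z_3 = 1.41904 − (-0.04066)·(1.41904 − 1.30000) / (-0.04066 − (-1.21300)) = 1.41904 − (-0.00484)/(1.17234) = 1.42317
h(1.42317) = 0.00211
z_4 = 1.42317 − 0.00211·(1.42317 − 1.41904) / (0.00211 − (-0.04066)) = 1.42317 − (0.00001)/(0.04277) = 1.42296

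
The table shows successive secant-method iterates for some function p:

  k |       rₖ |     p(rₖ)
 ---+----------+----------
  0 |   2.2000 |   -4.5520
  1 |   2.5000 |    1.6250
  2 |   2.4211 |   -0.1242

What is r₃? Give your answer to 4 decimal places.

2.4267

r₃ = 2.4211 − (-0.1242)·(2.4211 − 2.5000) / (-0.1242 − 1.6250)
   = 2.4211 − (0.009799)/(-1.749200) = 2.426702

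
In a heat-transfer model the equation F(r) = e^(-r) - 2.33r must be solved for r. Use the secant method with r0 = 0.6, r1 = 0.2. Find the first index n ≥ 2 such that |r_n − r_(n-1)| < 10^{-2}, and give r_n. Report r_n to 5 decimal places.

F(0.6) = -0.8491884, F(0.2) = 0.3527308
r2 = 0.2000000 − 0.3527308·(-0.4000000)/(1.2019191) = 0.3173892;  |Δ| = 0.1173892
F(0.3173892) = -0.0114694
r3 = 0.3173892 − (-0.0114694)·(0.1173892)/(-0.3642002) = 0.3136923;  |Δ| = 0.0036968
|r3 − r2| = 0.0036968 < 10^{-2}

n = 3, r_n = 0.31369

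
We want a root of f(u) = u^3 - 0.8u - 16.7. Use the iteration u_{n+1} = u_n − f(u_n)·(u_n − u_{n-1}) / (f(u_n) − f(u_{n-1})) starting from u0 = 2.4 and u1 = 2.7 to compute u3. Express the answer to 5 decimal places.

2.66027

f(2.4) = -4.7960000, f(2.7) = 0.8230000
u2 = 2.7000000 − 0.8230000·(2.7000000 − 2.4000000) / (0.8230000 − (-4.7960000)) = 2.7000000 − (0.2469000)/(5.6190000) = 2.6560598
f(2.6560598) = -0.0872659
u3 = 2.6560598 − (-0.0872659)·(2.6560598 − 2.7000000) / (-0.0872659 − 0.8230000) = 2.6560598 − (0.0038345)/(-0.9102659) = 2.6602723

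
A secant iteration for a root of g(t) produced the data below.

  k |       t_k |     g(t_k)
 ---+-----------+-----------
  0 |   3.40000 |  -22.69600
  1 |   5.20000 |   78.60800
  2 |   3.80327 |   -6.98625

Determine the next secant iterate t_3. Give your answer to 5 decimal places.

t_3 = 3.80327 − (-6.98625)·(3.80327 − 5.20000) / (-6.98625 − 78.60800)
   = 3.80327 − (9.7579050)/(-85.5942500) = 3.9172719

3.91727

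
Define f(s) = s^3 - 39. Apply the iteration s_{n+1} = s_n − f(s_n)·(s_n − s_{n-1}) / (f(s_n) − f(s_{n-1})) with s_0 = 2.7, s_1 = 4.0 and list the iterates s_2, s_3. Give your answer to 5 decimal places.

3.26665, 3.37087

f(2.7) = -19.3170000, f(4.0) = 25.0000000
s_2 = 4.0000000 − 25.0000000·(4.0000000 − 2.7000000) / (25.0000000 − (-19.3170000)) = 4.0000000 − (32.5000000)/(44.3170000) = 3.2666471
f(3.2666471) = -4.1416631
s_3 = 3.2666471 − (-4.1416631)·(3.2666471 − 4.0000000) / (-4.1416631 − 25.0000000) = 3.2666471 − (3.0373006)/(-29.1416631) = 3.3708725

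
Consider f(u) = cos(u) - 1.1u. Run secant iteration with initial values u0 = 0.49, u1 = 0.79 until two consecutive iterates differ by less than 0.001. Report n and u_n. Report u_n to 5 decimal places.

n = 4, u_n = 0.69704

f(0.49) = 0.3433329, f(0.79) = -0.1651547
u2 = 0.7900000 − (-0.1651547)·(0.3000000)/(-0.5084875) = 0.6925612;  |Δ| = 0.0974388
f(0.6925612) = 0.0077958
u3 = 0.6925612 − 0.0077958·(-0.0974388)/(0.1729505) = 0.6969533;  |Δ| = 0.0043921
f(0.6969533) = 0.0001527
u4 = 0.6969533 − 0.0001527·(0.0043921)/(-0.0076431) = 0.6970411;  |Δ| = 0.0000877
|u4 − u3| = 0.0000877 < 0.001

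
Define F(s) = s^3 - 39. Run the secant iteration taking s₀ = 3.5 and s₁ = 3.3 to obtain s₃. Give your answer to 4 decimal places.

3.3913

F(3.5) = 3.875000, F(3.3) = -3.063000
s₂ = 3.300000 − (-3.063000)·(3.300000 − 3.500000) / (-3.063000 − 3.875000) = 3.300000 − (0.612600)/(-6.938000) = 3.388296
F(3.388296) = -0.100487
s₃ = 3.388296 − (-0.100487)·(3.388296 − 3.300000) / (-0.100487 − (-3.063000)) = 3.388296 − (-0.008873)/(2.962513) = 3.391291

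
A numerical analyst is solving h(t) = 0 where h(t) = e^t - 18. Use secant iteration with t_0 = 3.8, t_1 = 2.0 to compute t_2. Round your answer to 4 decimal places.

h(3.8) = 26.701184, h(2.0) = -10.610944
t_2 = 2.000000 − (-10.610944)·(2.000000 − 3.800000) / (-10.610944 − 26.701184) = 2.000000 − (19.099699)/(-37.312128) = 2.511890

2.5119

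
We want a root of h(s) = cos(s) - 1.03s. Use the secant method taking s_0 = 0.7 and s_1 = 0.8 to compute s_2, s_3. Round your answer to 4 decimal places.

h(0.7) = 0.043842, h(0.8) = -0.127293
s_2 = 0.800000 − (-0.127293)·(0.800000 − 0.700000) / (-0.127293 − 0.043842) = 0.800000 − (-0.012729)/(-0.171135) = 0.725618
h(0.725618) = 0.000702
s_3 = 0.725618 − 0.000702·(0.725618 − 0.800000) / (0.000702 − (-0.127293)) = 0.725618 − (-0.000052)/(0.127996) = 0.726026

0.7256, 0.7260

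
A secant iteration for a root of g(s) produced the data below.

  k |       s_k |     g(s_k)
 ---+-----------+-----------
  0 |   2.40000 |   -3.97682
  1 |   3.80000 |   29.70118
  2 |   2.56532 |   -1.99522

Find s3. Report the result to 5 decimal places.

2.64304

s3 = 2.56532 − (-1.99522)·(2.56532 − 3.80000) / (-1.99522 − 29.70118)
   = 2.56532 − (2.4634582)/(-31.6964000) = 2.6430404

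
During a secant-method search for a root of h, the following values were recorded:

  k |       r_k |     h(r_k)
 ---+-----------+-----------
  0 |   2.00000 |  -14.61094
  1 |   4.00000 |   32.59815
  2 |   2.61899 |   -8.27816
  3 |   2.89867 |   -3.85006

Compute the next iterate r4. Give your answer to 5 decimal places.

3.14184

r4 = 2.89867 − (-3.85006)·(2.89867 − 2.61899) / (-3.85006 − (-8.27816))
   = 2.89867 − (-1.0767848)/(4.4281000) = 3.1418408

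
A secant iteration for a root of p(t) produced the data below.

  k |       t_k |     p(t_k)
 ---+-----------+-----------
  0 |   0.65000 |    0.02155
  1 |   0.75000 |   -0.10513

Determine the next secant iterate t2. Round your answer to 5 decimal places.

0.66701

t2 = 0.75000 − (-0.10513)·(0.75000 − 0.65000) / (-0.10513 − 0.02155)
   = 0.75000 − (-0.0105130)/(-0.1266800) = 0.6670114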